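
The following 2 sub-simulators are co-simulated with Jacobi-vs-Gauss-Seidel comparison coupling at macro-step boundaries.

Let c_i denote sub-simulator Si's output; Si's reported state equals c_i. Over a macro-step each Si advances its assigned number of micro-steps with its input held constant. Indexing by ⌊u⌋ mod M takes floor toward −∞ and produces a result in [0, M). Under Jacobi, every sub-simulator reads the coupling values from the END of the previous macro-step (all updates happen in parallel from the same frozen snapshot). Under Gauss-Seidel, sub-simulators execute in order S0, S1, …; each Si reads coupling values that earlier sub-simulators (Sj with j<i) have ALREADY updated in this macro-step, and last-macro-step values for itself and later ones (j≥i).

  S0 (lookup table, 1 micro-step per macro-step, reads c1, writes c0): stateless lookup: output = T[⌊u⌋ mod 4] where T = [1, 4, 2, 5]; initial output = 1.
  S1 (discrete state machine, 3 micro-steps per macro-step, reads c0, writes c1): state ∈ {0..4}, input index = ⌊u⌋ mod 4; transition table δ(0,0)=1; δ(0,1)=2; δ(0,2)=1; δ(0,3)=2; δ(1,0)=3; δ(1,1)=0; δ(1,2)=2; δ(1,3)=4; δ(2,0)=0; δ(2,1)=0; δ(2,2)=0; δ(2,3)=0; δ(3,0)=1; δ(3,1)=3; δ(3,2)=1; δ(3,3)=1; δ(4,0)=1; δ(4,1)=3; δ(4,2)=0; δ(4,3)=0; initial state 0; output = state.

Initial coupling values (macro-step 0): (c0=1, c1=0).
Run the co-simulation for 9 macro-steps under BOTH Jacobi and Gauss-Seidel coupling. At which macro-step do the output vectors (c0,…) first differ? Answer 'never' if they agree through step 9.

first divergence at macro-step: 2

[Jacobi] macro 1: S0 reads c1=0 → after 1×micro: 1; S1 reads c0=1 → after 3×micro: 2 ⇒ (c0=1, c1=2)
[Jacobi] macro 2: S0 reads c1=2 → after 1×micro: 2; S1 reads c0=1 → after 3×micro: 0 ⇒ (c0=2, c1=0)
[Jacobi] macro 3: S0 reads c1=0 → after 1×micro: 1; S1 reads c0=2 → after 3×micro: 0 ⇒ (c0=1, c1=0)
[Jacobi] macro 4: S0 reads c1=0 → after 1×micro: 1; S1 reads c0=1 → after 3×micro: 2 ⇒ (c0=1, c1=2)
[Jacobi] macro 5: S0 reads c1=2 → after 1×micro: 2; S1 reads c0=1 → after 3×micro: 0 ⇒ (c0=2, c1=0)
[Jacobi] macro 6: S0 reads c1=0 → after 1×micro: 1; S1 reads c0=2 → after 3×micro: 0 ⇒ (c0=1, c1=0)
[Jacobi] macro 7: S0 reads c1=0 → after 1×micro: 1; S1 reads c0=1 → after 3×micro: 2 ⇒ (c0=1, c1=2)
[Jacobi] macro 8: S0 reads c1=2 → after 1×micro: 2; S1 reads c0=1 → after 3×micro: 0 ⇒ (c0=2, c1=0)
[Jacobi] macro 9: S0 reads c1=0 → after 1×micro: 1; S1 reads c0=2 → after 3×micro: 0 ⇒ (c0=1, c1=0)
[Gauss-Seidel] macro 1: S0 reads c1=0 → after 1×micro: 1; S1 reads c0=1 → after 3×micro: 2 ⇒ (c0=1, c1=2)
[Gauss-Seidel] macro 2: S0 reads c1=2 → after 1×micro: 2; S1 reads c0=2 → after 3×micro: 2 ⇒ (c0=2, c1=2)
[Gauss-Seidel] macro 3: S0 reads c1=2 → after 1×micro: 2; S1 reads c0=2 → after 3×micro: 2 ⇒ (c0=2, c1=2)
[Gauss-Seidel] macro 4: S0 reads c1=2 → after 1×micro: 2; S1 reads c0=2 → after 3×micro: 2 ⇒ (c0=2, c1=2)
[Gauss-Seidel] macro 5: S0 reads c1=2 → after 1×micro: 2; S1 reads c0=2 → after 3×micro: 2 ⇒ (c0=2, c1=2)
[Gauss-Seidel] macro 6: S0 reads c1=2 → after 1×micro: 2; S1 reads c0=2 → after 3×micro: 2 ⇒ (c0=2, c1=2)
[Gauss-Seidel] macro 7: S0 reads c1=2 → after 1×micro: 2; S1 reads c0=2 → after 3×micro: 2 ⇒ (c0=2, c1=2)
[Gauss-Seidel] macro 8: S0 reads c1=2 → after 1×micro: 2; S1 reads c0=2 → after 3×micro: 2 ⇒ (c0=2, c1=2)
[Gauss-Seidel] macro 9: S0 reads c1=2 → after 1×micro: 2; S1 reads c0=2 → after 3×micro: 2 ⇒ (c0=2, c1=2)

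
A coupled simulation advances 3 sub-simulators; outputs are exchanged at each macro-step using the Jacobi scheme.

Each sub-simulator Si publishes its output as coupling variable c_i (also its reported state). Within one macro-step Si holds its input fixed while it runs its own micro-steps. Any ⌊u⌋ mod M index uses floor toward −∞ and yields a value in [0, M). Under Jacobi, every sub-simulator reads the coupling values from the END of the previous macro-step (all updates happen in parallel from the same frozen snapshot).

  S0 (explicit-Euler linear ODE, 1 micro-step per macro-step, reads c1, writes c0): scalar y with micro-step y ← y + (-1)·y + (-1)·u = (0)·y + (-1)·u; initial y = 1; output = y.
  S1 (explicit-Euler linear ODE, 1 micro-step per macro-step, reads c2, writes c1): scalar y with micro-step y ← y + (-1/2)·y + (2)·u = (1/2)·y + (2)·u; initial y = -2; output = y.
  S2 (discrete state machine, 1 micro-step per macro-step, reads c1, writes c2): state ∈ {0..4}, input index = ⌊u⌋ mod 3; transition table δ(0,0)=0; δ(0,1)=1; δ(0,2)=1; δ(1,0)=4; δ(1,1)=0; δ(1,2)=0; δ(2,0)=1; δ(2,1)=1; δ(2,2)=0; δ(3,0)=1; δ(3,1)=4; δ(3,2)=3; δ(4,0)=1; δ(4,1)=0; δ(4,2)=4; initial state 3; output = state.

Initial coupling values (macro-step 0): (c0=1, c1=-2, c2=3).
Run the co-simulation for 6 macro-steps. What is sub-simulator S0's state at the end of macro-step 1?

S0 state at macro-step 1 = 2

macro 1: S0 reads c1=-2 → after 1×micro: 2; S1 reads c2=3 → after 1×micro: 5; S2 reads c1=-2 → after 1×micro: 4 ⇒ (c0=2, c1=5, c2=4)
macro 2: S0 reads c1=5 → after 1×micro: -5; S1 reads c2=4 → after 1×micro: 21/2; S2 reads c1=5 → after 1×micro: 4 ⇒ (c0=-5, c1=21/2, c2=4)
macro 3: S0 reads c1=21/2 → after 1×micro: -21/2; S1 reads c2=4 → after 1×micro: 53/4; S2 reads c1=21/2 → after 1×micro: 0 ⇒ (c0=-21/2, c1=53/4, c2=0)
macro 4: S0 reads c1=53/4 → after 1×micro: -53/4; S1 reads c2=0 → after 1×micro: 53/8; S2 reads c1=53/4 → after 1×micro: 1 ⇒ (c0=-53/4, c1=53/8, c2=1)
macro 5: S0 reads c1=53/8 → after 1×micro: -53/8; S1 reads c2=1 → after 1×micro: 85/16; S2 reads c1=53/8 → after 1×micro: 4 ⇒ (c0=-53/8, c1=85/16, c2=4)
macro 6: S0 reads c1=85/16 → after 1×micro: -85/16; S1 reads c2=4 → after 1×micro: 341/32; S2 reads c1=85/16 → after 1×micro: 4 ⇒ (c0=-85/16, c1=341/32, c2=4)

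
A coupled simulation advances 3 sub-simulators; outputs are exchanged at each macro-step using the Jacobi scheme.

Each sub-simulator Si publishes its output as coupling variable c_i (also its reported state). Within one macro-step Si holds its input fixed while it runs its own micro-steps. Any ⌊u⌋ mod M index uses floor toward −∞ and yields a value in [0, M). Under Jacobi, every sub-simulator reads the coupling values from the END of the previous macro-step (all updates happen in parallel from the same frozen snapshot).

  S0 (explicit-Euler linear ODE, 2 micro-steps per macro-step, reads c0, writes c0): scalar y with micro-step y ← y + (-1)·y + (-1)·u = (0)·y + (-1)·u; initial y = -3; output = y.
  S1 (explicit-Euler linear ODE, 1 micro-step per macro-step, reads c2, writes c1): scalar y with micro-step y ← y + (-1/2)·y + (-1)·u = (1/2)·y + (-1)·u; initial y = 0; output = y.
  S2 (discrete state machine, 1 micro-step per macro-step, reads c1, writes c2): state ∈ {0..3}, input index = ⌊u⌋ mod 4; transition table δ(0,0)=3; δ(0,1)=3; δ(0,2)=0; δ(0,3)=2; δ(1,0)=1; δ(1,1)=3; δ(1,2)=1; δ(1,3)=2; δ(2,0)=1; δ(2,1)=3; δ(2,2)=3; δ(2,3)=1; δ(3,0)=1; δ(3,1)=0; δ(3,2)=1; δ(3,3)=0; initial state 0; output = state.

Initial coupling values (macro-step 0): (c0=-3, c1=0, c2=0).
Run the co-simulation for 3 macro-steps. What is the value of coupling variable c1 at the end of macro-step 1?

c1 at macro-step 1 = 0

macro 1: S0 reads c0=-3 → after 2×micro: 3; S1 reads c2=0 → after 1×micro: 0; S2 reads c1=0 → after 1×micro: 3 ⇒ (c0=3, c1=0, c2=3)
macro 2: S0 reads c0=3 → after 2×micro: -3; S1 reads c2=3 → after 1×micro: -3; S2 reads c1=0 → after 1×micro: 1 ⇒ (c0=-3, c1=-3, c2=1)
macro 3: S0 reads c0=-3 → after 2×micro: 3; S1 reads c2=1 → after 1×micro: -5/2; S2 reads c1=-3 → after 1×micro: 3 ⇒ (c0=3, c1=-5/2, c2=3)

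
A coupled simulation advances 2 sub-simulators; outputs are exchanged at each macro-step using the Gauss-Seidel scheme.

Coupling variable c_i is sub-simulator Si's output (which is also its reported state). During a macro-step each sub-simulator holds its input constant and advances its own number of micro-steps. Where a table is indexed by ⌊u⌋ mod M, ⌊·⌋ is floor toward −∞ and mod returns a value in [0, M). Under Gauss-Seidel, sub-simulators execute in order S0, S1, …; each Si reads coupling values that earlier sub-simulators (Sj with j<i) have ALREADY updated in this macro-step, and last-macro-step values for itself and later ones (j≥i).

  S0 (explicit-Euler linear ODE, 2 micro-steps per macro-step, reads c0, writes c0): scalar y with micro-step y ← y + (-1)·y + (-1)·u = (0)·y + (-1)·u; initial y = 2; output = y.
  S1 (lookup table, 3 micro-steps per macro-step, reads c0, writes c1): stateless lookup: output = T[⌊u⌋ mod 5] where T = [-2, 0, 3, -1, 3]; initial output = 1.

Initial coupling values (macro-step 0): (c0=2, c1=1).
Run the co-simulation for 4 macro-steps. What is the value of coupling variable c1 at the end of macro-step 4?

macro 1: S0 reads c0=2 → after 2×micro: -2; S1 reads c0=-2 → after 3×micro: -1 ⇒ (c0=-2, c1=-1)
macro 2: S0 reads c0=-2 → after 2×micro: 2; S1 reads c0=2 → after 3×micro: 3 ⇒ (c0=2, c1=3)
macro 3: S0 reads c0=2 → after 2×micro: -2; S1 reads c0=-2 → after 3×micro: -1 ⇒ (c0=-2, c1=-1)
macro 4: S0 reads c0=-2 → after 2×micro: 2; S1 reads c0=2 → after 3×micro: 3 ⇒ (c0=2, c1=3)

c1 at macro-step 4 = 3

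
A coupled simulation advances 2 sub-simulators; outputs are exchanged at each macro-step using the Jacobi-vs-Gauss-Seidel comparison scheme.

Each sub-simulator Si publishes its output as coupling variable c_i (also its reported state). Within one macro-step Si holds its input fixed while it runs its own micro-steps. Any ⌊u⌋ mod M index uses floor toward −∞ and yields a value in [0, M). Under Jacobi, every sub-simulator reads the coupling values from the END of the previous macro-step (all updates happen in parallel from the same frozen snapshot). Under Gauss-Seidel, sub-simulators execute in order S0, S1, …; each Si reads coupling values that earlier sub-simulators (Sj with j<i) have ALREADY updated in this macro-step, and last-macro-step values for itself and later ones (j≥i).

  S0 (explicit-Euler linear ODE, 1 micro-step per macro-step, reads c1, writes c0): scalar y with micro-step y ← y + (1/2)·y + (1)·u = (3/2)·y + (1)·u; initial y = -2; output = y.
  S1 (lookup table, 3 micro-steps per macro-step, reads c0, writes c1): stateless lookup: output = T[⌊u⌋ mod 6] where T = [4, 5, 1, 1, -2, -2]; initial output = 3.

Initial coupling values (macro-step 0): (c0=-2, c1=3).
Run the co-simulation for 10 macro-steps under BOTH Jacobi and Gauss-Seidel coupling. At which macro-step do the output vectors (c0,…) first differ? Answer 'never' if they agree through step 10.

[Jacobi] macro 1: S0 reads c1=3 → after 1×micro: 0; S1 reads c0=-2 → after 3×micro: -2 ⇒ (c0=0, c1=-2)
[Jacobi] macro 2: S0 reads c1=-2 → after 1×micro: -2; S1 reads c0=0 → after 3×micro: 4 ⇒ (c0=-2, c1=4)
[Jacobi] macro 3: S0 reads c1=4 → after 1×micro: 1; S1 reads c0=-2 → after 3×micro: -2 ⇒ (c0=1, c1=-2)
[Jacobi] macro 4: S0 reads c1=-2 → after 1×micro: -1/2; S1 reads c0=1 → after 3×micro: 5 ⇒ (c0=-1/2, c1=5)
[Jacobi] macro 5: S0 reads c1=5 → after 1×micro: 17/4; S1 reads c0=-1/2 → after 3×micro: -2 ⇒ (c0=17/4, c1=-2)
[Jacobi] macro 6: S0 reads c1=-2 → after 1×micro: 35/8; S1 reads c0=17/4 → after 3×micro: -2 ⇒ (c0=35/8, c1=-2)
[Jacobi] macro 7: S0 reads c1=-2 → after 1×micro: 73/16; S1 reads c0=35/8 → after 3×micro: -2 ⇒ (c0=73/16, c1=-2)
[Jacobi] macro 8: S0 reads c1=-2 → after 1×micro: 155/32; S1 reads c0=73/16 → after 3×micro: -2 ⇒ (c0=155/32, c1=-2)
[Jacobi] macro 9: S0 reads c1=-2 → after 1×micro: 337/64; S1 reads c0=155/32 → after 3×micro: -2 ⇒ (c0=337/64, c1=-2)
[Jacobi] macro 10: S0 reads c1=-2 → after 1×micro: 755/128; S1 reads c0=337/64 → after 3×micro: -2 ⇒ (c0=755/128, c1=-2)
[Gauss-Seidel] macro 1: S0 reads c1=3 → after 1×micro: 0; S1 reads c0=0 → after 3×micro: 4 ⇒ (c0=0, c1=4)
[Gauss-Seidel] macro 2: S0 reads c1=4 → after 1×micro: 4; S1 reads c0=4 → after 3×micro: -2 ⇒ (c0=4, c1=-2)
[Gauss-Seidel] macro 3: S0 reads c1=-2 → after 1×micro: 4; S1 reads c0=4 → after 3×micro: -2 ⇒ (c0=4, c1=-2)
[Gauss-Seidel] macro 4: S0 reads c1=-2 → after 1×micro: 4; S1 reads c0=4 → after 3×micro: -2 ⇒ (c0=4, c1=-2)
[Gauss-Seidel] macro 5: S0 reads c1=-2 → after 1×micro: 4; S1 reads c0=4 → after 3×micro: -2 ⇒ (c0=4, c1=-2)
[Gauss-Seidel] macro 6: S0 reads c1=-2 → after 1×micro: 4; S1 reads c0=4 → after 3×micro: -2 ⇒ (c0=4, c1=-2)
[Gauss-Seidel] macro 7: S0 reads c1=-2 → after 1×micro: 4; S1 reads c0=4 → after 3×micro: -2 ⇒ (c0=4, c1=-2)
[Gauss-Seidel] macro 8: S0 reads c1=-2 → after 1×micro: 4; S1 reads c0=4 → after 3×micro: -2 ⇒ (c0=4, c1=-2)
[Gauss-Seidel] macro 9: S0 reads c1=-2 → after 1×micro: 4; S1 reads c0=4 → after 3×micro: -2 ⇒ (c0=4, c1=-2)
[Gauss-Seidel] macro 10: S0 reads c1=-2 → after 1×micro: 4; S1 reads c0=4 → after 3×micro: -2 ⇒ (c0=4, c1=-2)

first divergence at macro-step: 1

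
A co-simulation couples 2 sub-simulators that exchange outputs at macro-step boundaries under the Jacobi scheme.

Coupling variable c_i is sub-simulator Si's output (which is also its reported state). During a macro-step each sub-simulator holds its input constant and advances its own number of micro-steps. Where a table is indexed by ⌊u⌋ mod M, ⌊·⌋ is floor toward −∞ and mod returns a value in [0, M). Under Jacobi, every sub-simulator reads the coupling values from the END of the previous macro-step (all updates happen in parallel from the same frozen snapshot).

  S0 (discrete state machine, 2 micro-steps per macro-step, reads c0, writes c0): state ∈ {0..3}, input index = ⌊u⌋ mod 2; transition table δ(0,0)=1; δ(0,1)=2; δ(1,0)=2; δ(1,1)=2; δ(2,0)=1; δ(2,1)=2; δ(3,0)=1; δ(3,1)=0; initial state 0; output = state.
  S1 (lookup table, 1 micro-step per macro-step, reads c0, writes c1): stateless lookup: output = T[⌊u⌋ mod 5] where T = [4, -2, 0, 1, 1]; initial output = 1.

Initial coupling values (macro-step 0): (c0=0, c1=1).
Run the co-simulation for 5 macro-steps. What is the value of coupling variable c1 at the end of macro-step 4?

macro 1: S0 reads c0=0 → after 2×micro: 2; S1 reads c0=0 → after 1×micro: 4 ⇒ (c0=2, c1=4)
macro 2: S0 reads c0=2 → after 2×micro: 2; S1 reads c0=2 → after 1×micro: 0 ⇒ (c0=2, c1=0)
macro 3: S0 reads c0=2 → after 2×micro: 2; S1 reads c0=2 → after 1×micro: 0 ⇒ (c0=2, c1=0)
macro 4: S0 reads c0=2 → after 2×micro: 2; S1 reads c0=2 → after 1×micro: 0 ⇒ (c0=2, c1=0)
macro 5: S0 reads c0=2 → after 2×micro: 2; S1 reads c0=2 → after 1×micro: 0 ⇒ (c0=2, c1=0)

c1 at macro-step 4 = 0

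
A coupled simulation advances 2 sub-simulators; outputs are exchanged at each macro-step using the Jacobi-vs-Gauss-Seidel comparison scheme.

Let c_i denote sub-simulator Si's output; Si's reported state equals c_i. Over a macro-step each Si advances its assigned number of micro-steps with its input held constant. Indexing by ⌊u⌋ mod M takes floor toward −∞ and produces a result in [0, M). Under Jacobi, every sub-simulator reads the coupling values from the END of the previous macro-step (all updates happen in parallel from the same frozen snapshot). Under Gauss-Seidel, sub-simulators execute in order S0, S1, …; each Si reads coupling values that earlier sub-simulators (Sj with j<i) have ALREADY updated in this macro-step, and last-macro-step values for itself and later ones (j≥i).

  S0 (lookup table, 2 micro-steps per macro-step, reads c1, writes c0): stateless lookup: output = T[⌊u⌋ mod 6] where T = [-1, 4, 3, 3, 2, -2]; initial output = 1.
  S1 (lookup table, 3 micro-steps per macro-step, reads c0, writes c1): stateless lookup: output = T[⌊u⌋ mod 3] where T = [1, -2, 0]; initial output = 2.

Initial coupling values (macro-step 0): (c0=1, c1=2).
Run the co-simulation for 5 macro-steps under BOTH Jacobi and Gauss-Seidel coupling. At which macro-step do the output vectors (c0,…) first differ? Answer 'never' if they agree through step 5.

first divergence at macro-step: 1

[Jacobi] macro 1: S0 reads c1=2 → after 2×micro: 3; S1 reads c0=1 → after 3×micro: -2 ⇒ (c0=3, c1=-2)
[Jacobi] macro 2: S0 reads c1=-2 → after 2×micro: 2; S1 reads c0=3 → after 3×micro: 1 ⇒ (c0=2, c1=1)
[Jacobi] macro 3: S0 reads c1=1 → after 2×micro: 4; S1 reads c0=2 → after 3×micro: 0 ⇒ (c0=4, c1=0)
[Jacobi] macro 4: S0 reads c1=0 → after 2×micro: -1; S1 reads c0=4 → after 3×micro: -2 ⇒ (c0=-1, c1=-2)
[Jacobi] macro 5: S0 reads c1=-2 → after 2×micro: 2; S1 reads c0=-1 → after 3×micro: 0 ⇒ (c0=2, c1=0)
[Gauss-Seidel] macro 1: S0 reads c1=2 → after 2×micro: 3; S1 reads c0=3 → after 3×micro: 1 ⇒ (c0=3, c1=1)
[Gauss-Seidel] macro 2: S0 reads c1=1 → after 2×micro: 4; S1 reads c0=4 → after 3×micro: -2 ⇒ (c0=4, c1=-2)
[Gauss-Seidel] macro 3: S0 reads c1=-2 → after 2×micro: 2; S1 reads c0=2 → after 3×micro: 0 ⇒ (c0=2, c1=0)
[Gauss-Seidel] macro 4: S0 reads c1=0 → after 2×micro: -1; S1 reads c0=-1 → after 3×micro: 0 ⇒ (c0=-1, c1=0)
[Gauss-Seidel] macro 5: S0 reads c1=0 → after 2×micro: -1; S1 reads c0=-1 → after 3×micro: 0 ⇒ (c0=-1, c1=0)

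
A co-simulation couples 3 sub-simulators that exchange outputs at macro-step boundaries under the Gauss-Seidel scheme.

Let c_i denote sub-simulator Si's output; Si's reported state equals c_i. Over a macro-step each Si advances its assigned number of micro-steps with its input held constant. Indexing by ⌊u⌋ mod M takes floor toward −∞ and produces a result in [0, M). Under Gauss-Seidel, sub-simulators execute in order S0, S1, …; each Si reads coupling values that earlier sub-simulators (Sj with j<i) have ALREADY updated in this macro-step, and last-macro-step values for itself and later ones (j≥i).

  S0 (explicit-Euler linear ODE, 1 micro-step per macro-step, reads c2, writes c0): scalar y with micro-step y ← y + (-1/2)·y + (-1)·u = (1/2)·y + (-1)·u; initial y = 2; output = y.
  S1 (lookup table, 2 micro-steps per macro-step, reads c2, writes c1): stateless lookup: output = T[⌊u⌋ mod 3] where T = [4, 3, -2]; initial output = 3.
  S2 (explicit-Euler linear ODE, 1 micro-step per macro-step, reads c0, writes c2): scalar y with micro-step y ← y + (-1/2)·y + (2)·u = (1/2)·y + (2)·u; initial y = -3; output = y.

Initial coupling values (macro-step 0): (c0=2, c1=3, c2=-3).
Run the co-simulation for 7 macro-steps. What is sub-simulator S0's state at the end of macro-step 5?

macro 1: S0 reads c2=-3 → after 1×micro: 4; S1 reads c2=-3 → after 2×micro: 4; S2 reads c0=4 → after 1×micro: 13/2 ⇒ (c0=4, c1=4, c2=13/2)
macro 2: S0 reads c2=13/2 → after 1×micro: -9/2; S1 reads c2=13/2 → after 2×micro: 4; S2 reads c0=-9/2 → after 1×micro: -23/4 ⇒ (c0=-9/2, c1=4, c2=-23/4)
macro 3: S0 reads c2=-23/4 → after 1×micro: 7/2; S1 reads c2=-23/4 → after 2×micro: 4; S2 reads c0=7/2 → after 1×micro: 33/8 ⇒ (c0=7/2, c1=4, c2=33/8)
macro 4: S0 reads c2=33/8 → after 1×micro: -19/8; S1 reads c2=33/8 → after 2×micro: 3; S2 reads c0=-19/8 → after 1×micro: -43/16 ⇒ (c0=-19/8, c1=3, c2=-43/16)
macro 5: S0 reads c2=-43/16 → after 1×micro: 3/2; S1 reads c2=-43/16 → after 2×micro: 4; S2 reads c0=3/2 → after 1×micro: 53/32 ⇒ (c0=3/2, c1=4, c2=53/32)
macro 6: S0 reads c2=53/32 → after 1×micro: -29/32; S1 reads c2=53/32 → after 2×micro: 3; S2 reads c0=-29/32 → after 1×micro: -63/64 ⇒ (c0=-29/32, c1=3, c2=-63/64)
macro 7: S0 reads c2=-63/64 → after 1×micro: 17/32; S1 reads c2=-63/64 → after 2×micro: -2; S2 reads c0=17/32 → after 1×micro: 73/128 ⇒ (c0=17/32, c1=-2, c2=73/128)

S0 state at macro-step 5 = 3/2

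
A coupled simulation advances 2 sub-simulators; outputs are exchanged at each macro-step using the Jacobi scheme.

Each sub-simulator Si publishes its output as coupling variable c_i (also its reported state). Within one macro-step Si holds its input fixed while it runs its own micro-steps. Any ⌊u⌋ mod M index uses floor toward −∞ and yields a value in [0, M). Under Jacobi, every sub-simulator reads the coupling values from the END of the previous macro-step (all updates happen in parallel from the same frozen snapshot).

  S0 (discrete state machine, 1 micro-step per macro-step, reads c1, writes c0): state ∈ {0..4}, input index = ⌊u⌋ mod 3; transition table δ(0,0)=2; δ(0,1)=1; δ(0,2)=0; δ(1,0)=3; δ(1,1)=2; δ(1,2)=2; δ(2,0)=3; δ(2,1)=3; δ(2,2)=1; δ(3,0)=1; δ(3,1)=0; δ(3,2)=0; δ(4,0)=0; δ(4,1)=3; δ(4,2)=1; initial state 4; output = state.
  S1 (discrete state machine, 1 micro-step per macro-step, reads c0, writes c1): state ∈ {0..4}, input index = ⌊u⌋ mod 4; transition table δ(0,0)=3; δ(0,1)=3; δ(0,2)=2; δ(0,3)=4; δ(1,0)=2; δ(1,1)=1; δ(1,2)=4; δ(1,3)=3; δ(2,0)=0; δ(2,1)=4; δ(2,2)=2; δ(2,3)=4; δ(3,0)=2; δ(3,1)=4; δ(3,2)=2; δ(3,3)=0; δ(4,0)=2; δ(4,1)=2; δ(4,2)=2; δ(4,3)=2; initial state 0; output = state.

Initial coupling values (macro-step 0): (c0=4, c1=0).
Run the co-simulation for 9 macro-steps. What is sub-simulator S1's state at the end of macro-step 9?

S1 state at macro-step 9 = 2

macro 1: S0 reads c1=0 → after 1×micro: 0; S1 reads c0=4 → after 1×micro: 3 ⇒ (c0=0, c1=3)
macro 2: S0 reads c1=3 → after 1×micro: 2; S1 reads c0=0 → after 1×micro: 2 ⇒ (c0=2, c1=2)
macro 3: S0 reads c1=2 → after 1×micro: 1; S1 reads c0=2 → after 1×micro: 2 ⇒ (c0=1, c1=2)
macro 4: S0 reads c1=2 → after 1×micro: 2; S1 reads c0=1 → after 1×micro: 4 ⇒ (c0=2, c1=4)
macro 5: S0 reads c1=4 → after 1×micro: 3; S1 reads c0=2 → after 1×micro: 2 ⇒ (c0=3, c1=2)
macro 6: S0 reads c1=2 → after 1×micro: 0; S1 reads c0=3 → after 1×micro: 4 ⇒ (c0=0, c1=4)
macro 7: S0 reads c1=4 → after 1×micro: 1; S1 reads c0=0 → after 1×micro: 2 ⇒ (c0=1, c1=2)
macro 8: S0 reads c1=2 → after 1×micro: 2; S1 reads c0=1 → after 1×micro: 4 ⇒ (c0=2, c1=4)
macro 9: S0 reads c1=4 → after 1×micro: 3; S1 reads c0=2 → after 1×micro: 2 ⇒ (c0=3, c1=2)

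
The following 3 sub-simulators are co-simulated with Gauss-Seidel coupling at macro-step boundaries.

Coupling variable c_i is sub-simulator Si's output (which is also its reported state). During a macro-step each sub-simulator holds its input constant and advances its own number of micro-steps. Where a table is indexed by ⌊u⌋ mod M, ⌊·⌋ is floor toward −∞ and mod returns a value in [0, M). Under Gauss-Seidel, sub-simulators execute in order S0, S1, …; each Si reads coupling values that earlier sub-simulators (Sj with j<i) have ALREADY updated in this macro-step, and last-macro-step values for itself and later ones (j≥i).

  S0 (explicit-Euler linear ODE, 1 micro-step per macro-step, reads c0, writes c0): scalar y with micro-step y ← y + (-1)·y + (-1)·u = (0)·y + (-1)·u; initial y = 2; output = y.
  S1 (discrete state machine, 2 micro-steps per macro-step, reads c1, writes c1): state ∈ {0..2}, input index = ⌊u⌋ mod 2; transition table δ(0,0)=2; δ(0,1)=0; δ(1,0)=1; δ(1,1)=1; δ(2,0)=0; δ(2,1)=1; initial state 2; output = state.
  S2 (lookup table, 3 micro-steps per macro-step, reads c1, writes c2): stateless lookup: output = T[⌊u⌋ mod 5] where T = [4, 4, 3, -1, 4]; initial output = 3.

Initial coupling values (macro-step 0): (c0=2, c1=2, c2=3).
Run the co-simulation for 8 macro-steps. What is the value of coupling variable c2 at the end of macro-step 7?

c2 at macro-step 7 = 3

macro 1: S0 reads c0=2 → after 1×micro: -2; S1 reads c1=2 → after 2×micro: 2; S2 reads c1=2 → after 3×micro: 3 ⇒ (c0=-2, c1=2, c2=3)
macro 2: S0 reads c0=-2 → after 1×micro: 2; S1 reads c1=2 → after 2×micro: 2; S2 reads c1=2 → after 3×micro: 3 ⇒ (c0=2, c1=2, c2=3)
macro 3: S0 reads c0=2 → after 1×micro: -2; S1 reads c1=2 → after 2×micro: 2; S2 reads c1=2 → after 3×micro: 3 ⇒ (c0=-2, c1=2, c2=3)
macro 4: S0 reads c0=-2 → after 1×micro: 2; S1 reads c1=2 → after 2×micro: 2; S2 reads c1=2 → after 3×micro: 3 ⇒ (c0=2, c1=2, c2=3)
macro 5: S0 reads c0=2 → after 1×micro: -2; S1 reads c1=2 → after 2×micro: 2; S2 reads c1=2 → after 3×micro: 3 ⇒ (c0=-2, c1=2, c2=3)
macro 6: S0 reads c0=-2 → after 1×micro: 2; S1 reads c1=2 → after 2×micro: 2; S2 reads c1=2 → after 3×micro: 3 ⇒ (c0=2, c1=2, c2=3)
macro 7: S0 reads c0=2 → after 1×micro: -2; S1 reads c1=2 → after 2×micro: 2; S2 reads c1=2 → after 3×micro: 3 ⇒ (c0=-2, c1=2, c2=3)
macro 8: S0 reads c0=-2 → after 1×micro: 2; S1 reads c1=2 → after 2×micro: 2; S2 reads c1=2 → after 3×micro: 3 ⇒ (c0=2, c1=2, c2=3)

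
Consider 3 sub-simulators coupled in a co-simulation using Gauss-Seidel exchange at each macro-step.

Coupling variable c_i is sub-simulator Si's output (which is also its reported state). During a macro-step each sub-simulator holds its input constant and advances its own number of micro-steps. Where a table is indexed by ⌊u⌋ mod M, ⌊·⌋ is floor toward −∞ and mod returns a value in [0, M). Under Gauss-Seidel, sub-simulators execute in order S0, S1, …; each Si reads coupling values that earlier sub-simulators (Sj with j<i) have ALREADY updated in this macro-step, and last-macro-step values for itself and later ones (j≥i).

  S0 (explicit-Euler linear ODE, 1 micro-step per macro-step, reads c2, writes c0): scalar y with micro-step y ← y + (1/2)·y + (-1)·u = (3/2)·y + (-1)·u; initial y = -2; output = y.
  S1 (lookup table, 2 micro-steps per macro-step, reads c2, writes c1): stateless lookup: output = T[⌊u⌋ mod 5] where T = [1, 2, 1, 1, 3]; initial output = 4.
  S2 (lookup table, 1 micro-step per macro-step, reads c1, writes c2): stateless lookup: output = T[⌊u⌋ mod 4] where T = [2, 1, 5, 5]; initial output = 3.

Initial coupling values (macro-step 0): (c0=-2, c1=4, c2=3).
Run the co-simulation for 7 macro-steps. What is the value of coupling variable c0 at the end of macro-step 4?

c0 at macro-step 4 = -31

macro 1: S0 reads c2=3 → after 1×micro: -6; S1 reads c2=3 → after 2×micro: 1; S2 reads c1=1 → after 1×micro: 1 ⇒ (c0=-6, c1=1, c2=1)
macro 2: S0 reads c2=1 → after 1×micro: -10; S1 reads c2=1 → after 2×micro: 2; S2 reads c1=2 → after 1×micro: 5 ⇒ (c0=-10, c1=2, c2=5)
macro 3: S0 reads c2=5 → after 1×micro: -20; S1 reads c2=5 → after 2×micro: 1; S2 reads c1=1 → after 1×micro: 1 ⇒ (c0=-20, c1=1, c2=1)
macro 4: S0 reads c2=1 → after 1×micro: -31; S1 reads c2=1 → after 2×micro: 2; S2 reads c1=2 → after 1×micro: 5 ⇒ (c0=-31, c1=2, c2=5)
macro 5: S0 reads c2=5 → after 1×micro: -103/2; S1 reads c2=5 → after 2×micro: 1; S2 reads c1=1 → after 1×micro: 1 ⇒ (c0=-103/2, c1=1, c2=1)
macro 6: S0 reads c2=1 → after 1×micro: -313/4; S1 reads c2=1 → after 2×micro: 2; S2 reads c1=2 → after 1×micro: 5 ⇒ (c0=-313/4, c1=2, c2=5)
macro 7: S0 reads c2=5 → after 1×micro: -979/8; S1 reads c2=5 → after 2×micro: 1; S2 reads c1=1 → after 1×micro: 1 ⇒ (c0=-979/8, c1=1, c2=1)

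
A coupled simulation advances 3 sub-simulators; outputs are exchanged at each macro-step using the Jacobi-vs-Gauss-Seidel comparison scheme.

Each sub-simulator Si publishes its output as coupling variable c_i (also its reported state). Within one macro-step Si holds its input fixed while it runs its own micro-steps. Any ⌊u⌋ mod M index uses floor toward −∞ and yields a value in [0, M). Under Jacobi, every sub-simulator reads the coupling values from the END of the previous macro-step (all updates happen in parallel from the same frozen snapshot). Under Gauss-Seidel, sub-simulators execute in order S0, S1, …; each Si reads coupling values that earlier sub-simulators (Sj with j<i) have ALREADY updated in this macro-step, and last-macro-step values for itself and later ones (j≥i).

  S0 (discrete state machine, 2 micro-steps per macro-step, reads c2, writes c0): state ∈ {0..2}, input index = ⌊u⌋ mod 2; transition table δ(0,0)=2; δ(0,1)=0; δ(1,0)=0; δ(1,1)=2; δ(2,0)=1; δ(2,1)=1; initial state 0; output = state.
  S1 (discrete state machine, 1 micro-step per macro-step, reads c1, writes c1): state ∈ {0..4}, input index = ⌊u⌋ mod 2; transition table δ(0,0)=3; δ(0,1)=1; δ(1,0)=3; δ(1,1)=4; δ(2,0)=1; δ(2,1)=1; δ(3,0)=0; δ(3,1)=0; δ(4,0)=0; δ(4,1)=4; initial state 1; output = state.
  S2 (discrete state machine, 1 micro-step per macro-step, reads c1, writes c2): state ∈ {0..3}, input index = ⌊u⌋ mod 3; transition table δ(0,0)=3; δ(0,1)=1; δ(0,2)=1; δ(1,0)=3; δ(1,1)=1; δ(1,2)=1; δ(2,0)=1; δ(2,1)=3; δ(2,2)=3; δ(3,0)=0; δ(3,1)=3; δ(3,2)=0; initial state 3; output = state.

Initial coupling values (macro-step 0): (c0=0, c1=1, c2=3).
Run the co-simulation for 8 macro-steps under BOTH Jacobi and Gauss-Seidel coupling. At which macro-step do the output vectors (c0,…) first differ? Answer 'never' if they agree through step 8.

[Jacobi] macro 1: S0 reads c2=3 → after 2×micro: 0; S1 reads c1=1 → after 1×micro: 4; S2 reads c1=1 → after 1×micro: 3 ⇒ (c0=0, c1=4, c2=3)
[Jacobi] macro 2: S0 reads c2=3 → after 2×micro: 0; S1 reads c1=4 → after 1×micro: 0; S2 reads c1=4 → after 1×micro: 3 ⇒ (c0=0, c1=0, c2=3)
[Jacobi] macro 3: S0 reads c2=3 → after 2×micro: 0; S1 reads c1=0 → after 1×micro: 3; S2 reads c1=0 → after 1×micro: 0 ⇒ (c0=0, c1=3, c2=0)
[Jacobi] macro 4: S0 reads c2=0 → after 2×micro: 1; S1 reads c1=3 → after 1×micro: 0; S2 reads c1=3 → after 1×micro: 3 ⇒ (c0=1, c1=0, c2=3)
[Jacobi] macro 5: S0 reads c2=3 → after 2×micro: 1; S1 reads c1=0 → after 1×micro: 3; S2 reads c1=0 → after 1×micro: 0 ⇒ (c0=1, c1=3, c2=0)
[Jacobi] macro 6: S0 reads c2=0 → after 2×micro: 2; S1 reads c1=3 → after 1×micro: 0; S2 reads c1=3 → after 1×micro: 3 ⇒ (c0=2, c1=0, c2=3)
[Jacobi] macro 7: S0 reads c2=3 → after 2×micro: 2; S1 reads c1=0 → after 1×micro: 3; S2 reads c1=0 → after 1×micro: 0 ⇒ (c0=2, c1=3, c2=0)
[Jacobi] macro 8: S0 reads c2=0 → after 2×micro: 0; S1 reads c1=3 → after 1×micro: 0; S2 reads c1=3 → after 1×micro: 3 ⇒ (c0=0, c1=0, c2=3)
[Gauss-Seidel] macro 1: S0 reads c2=3 → after 2×micro: 0; S1 reads c1=1 → after 1×micro: 4; S2 reads c1=4 → after 1×micro: 3 ⇒ (c0=0, c1=4, c2=3)
[Gauss-Seidel] macro 2: S0 reads c2=3 → after 2×micro: 0; S1 reads c1=4 → after 1×micro: 0; S2 reads c1=0 → after 1×micro: 0 ⇒ (c0=0, c1=0, c2=0)
[Gauss-Seidel] macro 3: S0 reads c2=0 → after 2×micro: 1; S1 reads c1=0 → after 1×micro: 3; S2 reads c1=3 → after 1×micro: 3 ⇒ (c0=1, c1=3, c2=3)
[Gauss-Seidel] macro 4: S0 reads c2=3 → after 2×micro: 1; S1 reads c1=3 → after 1×micro: 0; S2 reads c1=0 → after 1×micro: 0 ⇒ (c0=1, c1=0, c2=0)
[Gauss-Seidel] macro 5: S0 reads c2=0 → after 2×micro: 2; S1 reads c1=0 → after 1×micro: 3; S2 reads c1=3 → after 1×micro: 3 ⇒ (c0=2, c1=3, c2=3)
[Gauss-Seidel] macro 6: S0 reads c2=3 → after 2×micro: 2; S1 reads c1=3 → after 1×micro: 0; S2 reads c1=0 → after 1×micro: 0 ⇒ (c0=2, c1=0, c2=0)
[Gauss-Seidel] macro 7: S0 reads c2=0 → after 2×micro: 0; S1 reads c1=0 → after 1×micro: 3; S2 reads c1=3 → after 1×micro: 3 ⇒ (c0=0, c1=3, c2=3)
[Gauss-Seidel] macro 8: S0 reads c2=3 → after 2×micro: 0; S1 reads c1=3 → after 1×micro: 0; S2 reads c1=0 → after 1×micro: 0 ⇒ (c0=0, c1=0, c2=0)

first divergence at macro-step: 2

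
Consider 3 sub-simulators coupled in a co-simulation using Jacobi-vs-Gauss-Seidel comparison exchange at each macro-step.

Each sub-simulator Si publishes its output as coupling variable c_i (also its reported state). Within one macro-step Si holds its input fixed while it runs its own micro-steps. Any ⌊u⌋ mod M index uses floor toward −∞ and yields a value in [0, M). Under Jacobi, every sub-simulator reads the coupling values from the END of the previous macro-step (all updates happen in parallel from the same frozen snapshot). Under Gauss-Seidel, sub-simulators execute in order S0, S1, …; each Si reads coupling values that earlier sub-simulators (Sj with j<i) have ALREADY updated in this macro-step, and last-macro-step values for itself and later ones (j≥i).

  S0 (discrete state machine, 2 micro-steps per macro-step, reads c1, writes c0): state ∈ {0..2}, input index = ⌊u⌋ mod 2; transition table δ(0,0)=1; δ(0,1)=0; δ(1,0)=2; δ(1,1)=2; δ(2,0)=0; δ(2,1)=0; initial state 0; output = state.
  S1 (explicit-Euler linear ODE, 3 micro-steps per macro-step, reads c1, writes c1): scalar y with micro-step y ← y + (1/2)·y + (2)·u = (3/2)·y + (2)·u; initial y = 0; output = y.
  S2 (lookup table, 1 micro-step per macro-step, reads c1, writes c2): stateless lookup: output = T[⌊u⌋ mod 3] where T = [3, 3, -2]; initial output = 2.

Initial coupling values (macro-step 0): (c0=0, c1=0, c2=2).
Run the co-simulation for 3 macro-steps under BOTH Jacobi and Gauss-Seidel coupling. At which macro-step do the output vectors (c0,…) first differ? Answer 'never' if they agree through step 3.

[Jacobi] macro 1: S0 reads c1=0 → after 2×micro: 2; S1 reads c1=0 → after 3×micro: 0; S2 reads c1=0 → after 1×micro: 3 ⇒ (c0=2, c1=0, c2=3)
[Jacobi] macro 2: S0 reads c1=0 → after 2×micro: 1; S1 reads c1=0 → after 3×micro: 0; S2 reads c1=0 → after 1×micro: 3 ⇒ (c0=1, c1=0, c2=3)
[Jacobi] macro 3: S0 reads c1=0 → after 2×micro: 0; S1 reads c1=0 → after 3×micro: 0; S2 reads c1=0 → after 1×micro: 3 ⇒ (c0=0, c1=0, c2=3)
[Gauss-Seidel] macro 1: S0 reads c1=0 → after 2×micro: 2; S1 reads c1=0 → after 3×micro: 0; S2 reads c1=0 → after 1×micro: 3 ⇒ (c0=2, c1=0, c2=3)
[Gauss-Seidel] macro 2: S0 reads c1=0 → after 2×micro: 1; S1 reads c1=0 → after 3×micro: 0; S2 reads c1=0 → after 1×micro: 3 ⇒ (c0=1, c1=0, c2=3)
[Gauss-Seidel] macro 3: S0 reads c1=0 → after 2×micro: 0; S1 reads c1=0 → after 3×micro: 0; S2 reads c1=0 → after 1×micro: 3 ⇒ (c0=0, c1=0, c2=3)

first divergence at macro-step: never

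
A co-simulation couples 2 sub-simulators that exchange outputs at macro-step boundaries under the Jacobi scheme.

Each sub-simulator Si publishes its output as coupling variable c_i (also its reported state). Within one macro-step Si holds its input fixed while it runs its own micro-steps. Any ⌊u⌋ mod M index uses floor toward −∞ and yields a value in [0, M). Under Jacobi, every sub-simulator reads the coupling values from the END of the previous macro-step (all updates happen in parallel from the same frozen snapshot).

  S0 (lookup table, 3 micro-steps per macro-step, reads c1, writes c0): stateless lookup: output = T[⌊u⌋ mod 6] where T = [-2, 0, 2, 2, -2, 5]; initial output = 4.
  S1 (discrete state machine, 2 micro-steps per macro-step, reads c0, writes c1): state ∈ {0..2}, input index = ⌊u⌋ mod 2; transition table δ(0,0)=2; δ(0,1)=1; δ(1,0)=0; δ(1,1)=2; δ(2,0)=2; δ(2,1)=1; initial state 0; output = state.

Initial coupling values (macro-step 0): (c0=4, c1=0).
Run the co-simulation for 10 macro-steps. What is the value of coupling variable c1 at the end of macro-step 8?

macro 1: S0 reads c1=0 → after 3×micro: -2; S1 reads c0=4 → after 2×micro: 2 ⇒ (c0=-2, c1=2)
macro 2: S0 reads c1=2 → after 3×micro: 2; S1 reads c0=-2 → after 2×micro: 2 ⇒ (c0=2, c1=2)
macro 3: S0 reads c1=2 → after 3×micro: 2; S1 reads c0=2 → after 2×micro: 2 ⇒ (c0=2, c1=2)
macro 4: S0 reads c1=2 → after 3×micro: 2; S1 reads c0=2 → after 2×micro: 2 ⇒ (c0=2, c1=2)
macro 5: S0 reads c1=2 → after 3×micro: 2; S1 reads c0=2 → after 2×micro: 2 ⇒ (c0=2, c1=2)
macro 6: S0 reads c1=2 → after 3×micro: 2; S1 reads c0=2 → after 2×micro: 2 ⇒ (c0=2, c1=2)
macro 7: S0 reads c1=2 → after 3×micro: 2; S1 reads c0=2 → after 2×micro: 2 ⇒ (c0=2, c1=2)
macro 8: S0 reads c1=2 → after 3×micro: 2; S1 reads c0=2 → after 2×micro: 2 ⇒ (c0=2, c1=2)
macro 9: S0 reads c1=2 → after 3×micro: 2; S1 reads c0=2 → after 2×micro: 2 ⇒ (c0=2, c1=2)
macro 10: S0 reads c1=2 → after 3×micro: 2; S1 reads c0=2 → after 2×micro: 2 ⇒ (c0=2, c1=2)

c1 at macro-step 8 = 2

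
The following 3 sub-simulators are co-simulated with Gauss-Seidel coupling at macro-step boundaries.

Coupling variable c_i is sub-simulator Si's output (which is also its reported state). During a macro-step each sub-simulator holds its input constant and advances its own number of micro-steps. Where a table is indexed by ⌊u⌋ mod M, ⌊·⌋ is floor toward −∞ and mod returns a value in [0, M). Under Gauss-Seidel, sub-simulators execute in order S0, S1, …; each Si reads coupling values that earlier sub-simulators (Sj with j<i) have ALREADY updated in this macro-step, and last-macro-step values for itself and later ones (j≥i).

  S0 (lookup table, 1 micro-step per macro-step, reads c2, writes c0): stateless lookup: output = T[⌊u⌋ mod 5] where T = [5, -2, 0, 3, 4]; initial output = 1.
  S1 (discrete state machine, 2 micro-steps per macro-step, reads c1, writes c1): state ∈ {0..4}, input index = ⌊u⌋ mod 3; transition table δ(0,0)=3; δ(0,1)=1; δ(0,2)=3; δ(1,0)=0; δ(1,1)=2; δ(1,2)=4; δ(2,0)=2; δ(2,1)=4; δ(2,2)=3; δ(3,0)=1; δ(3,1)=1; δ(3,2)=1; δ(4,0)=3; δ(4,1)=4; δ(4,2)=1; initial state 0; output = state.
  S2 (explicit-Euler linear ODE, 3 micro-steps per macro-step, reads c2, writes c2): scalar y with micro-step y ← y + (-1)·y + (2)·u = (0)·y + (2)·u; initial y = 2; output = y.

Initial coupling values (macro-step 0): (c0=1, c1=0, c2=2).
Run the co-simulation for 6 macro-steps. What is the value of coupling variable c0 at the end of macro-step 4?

macro 1: S0 reads c2=2 → after 1×micro: 0; S1 reads c1=0 → after 2×micro: 1; S2 reads c2=2 → after 3×micro: 4 ⇒ (c0=0, c1=1, c2=4)
macro 2: S0 reads c2=4 → after 1×micro: 4; S1 reads c1=1 → after 2×micro: 4; S2 reads c2=4 → after 3×micro: 8 ⇒ (c0=4, c1=4, c2=8)
macro 3: S0 reads c2=8 → after 1×micro: 3; S1 reads c1=4 → after 2×micro: 4; S2 reads c2=8 → after 3×micro: 16 ⇒ (c0=3, c1=4, c2=16)
macro 4: S0 reads c2=16 → after 1×micro: -2; S1 reads c1=4 → after 2×micro: 4; S2 reads c2=16 → after 3×micro: 32 ⇒ (c0=-2, c1=4, c2=32)
macro 5: S0 reads c2=32 → after 1×micro: 0; S1 reads c1=4 → after 2×micro: 4; S2 reads c2=32 → after 3×micro: 64 ⇒ (c0=0, c1=4, c2=64)
macro 6: S0 reads c2=64 → after 1×micro: 4; S1 reads c1=4 → after 2×micro: 4; S2 reads c2=64 → after 3×micro: 128 ⇒ (c0=4, c1=4, c2=128)

c0 at macro-step 4 = -2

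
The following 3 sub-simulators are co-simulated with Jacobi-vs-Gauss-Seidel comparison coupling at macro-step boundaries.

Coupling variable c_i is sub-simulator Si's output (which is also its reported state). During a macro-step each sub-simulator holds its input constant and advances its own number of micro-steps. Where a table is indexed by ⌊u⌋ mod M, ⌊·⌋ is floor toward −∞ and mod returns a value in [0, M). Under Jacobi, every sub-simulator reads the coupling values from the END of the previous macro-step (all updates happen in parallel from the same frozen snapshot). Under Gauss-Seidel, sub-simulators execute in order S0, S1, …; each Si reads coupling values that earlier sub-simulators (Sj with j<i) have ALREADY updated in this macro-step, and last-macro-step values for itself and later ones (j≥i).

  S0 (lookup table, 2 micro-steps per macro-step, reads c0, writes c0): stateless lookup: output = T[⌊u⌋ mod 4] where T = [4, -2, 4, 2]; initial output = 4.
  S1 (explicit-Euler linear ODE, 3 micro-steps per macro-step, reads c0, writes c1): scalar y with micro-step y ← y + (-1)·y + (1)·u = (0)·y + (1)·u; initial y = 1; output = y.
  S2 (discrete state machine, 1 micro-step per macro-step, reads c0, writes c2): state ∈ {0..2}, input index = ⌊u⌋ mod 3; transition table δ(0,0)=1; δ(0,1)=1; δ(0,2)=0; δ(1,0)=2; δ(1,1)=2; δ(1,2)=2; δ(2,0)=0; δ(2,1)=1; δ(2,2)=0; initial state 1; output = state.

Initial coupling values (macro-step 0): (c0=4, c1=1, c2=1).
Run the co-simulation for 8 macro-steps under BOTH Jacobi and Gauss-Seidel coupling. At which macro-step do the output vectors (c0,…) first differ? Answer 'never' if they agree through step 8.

first divergence at macro-step: never

[Jacobi] macro 1: S0 reads c0=4 → after 2×micro: 4; S1 reads c0=4 → after 3×micro: 4; S2 reads c0=4 → after 1×micro: 2 ⇒ (c0=4, c1=4, c2=2)
[Jacobi] macro 2: S0 reads c0=4 → after 2×micro: 4; S1 reads c0=4 → after 3×micro: 4; S2 reads c0=4 → after 1×micro: 1 ⇒ (c0=4, c1=4, c2=1)
[Jacobi] macro 3: S0 reads c0=4 → after 2×micro: 4; S1 reads c0=4 → after 3×micro: 4; S2 reads c0=4 → after 1×micro: 2 ⇒ (c0=4, c1=4, c2=2)
[Jacobi] macro 4: S0 reads c0=4 → after 2×micro: 4; S1 reads c0=4 → after 3×micro: 4; S2 reads c0=4 → after 1×micro: 1 ⇒ (c0=4, c1=4, c2=1)
[Jacobi] macro 5: S0 reads c0=4 → after 2×micro: 4; S1 reads c0=4 → after 3×micro: 4; S2 reads c0=4 → after 1×micro: 2 ⇒ (c0=4, c1=4, c2=2)
[Jacobi] macro 6: S0 reads c0=4 → after 2×micro: 4; S1 reads c0=4 → after 3×micro: 4; S2 reads c0=4 → after 1×micro: 1 ⇒ (c0=4, c1=4, c2=1)
[Jacobi] macro 7: S0 reads c0=4 → after 2×micro: 4; S1 reads c0=4 → after 3×micro: 4; S2 reads c0=4 → after 1×micro: 2 ⇒ (c0=4, c1=4, c2=2)
[Jacobi] macro 8: S0 reads c0=4 → after 2×micro: 4; S1 reads c0=4 → after 3×micro: 4; S2 reads c0=4 → after 1×micro: 1 ⇒ (c0=4, c1=4, c2=1)
[Gauss-Seidel] macro 1: S0 reads c0=4 → after 2×micro: 4; S1 reads c0=4 → after 3×micro: 4; S2 reads c0=4 → after 1×micro: 2 ⇒ (c0=4, c1=4, c2=2)
[Gauss-Seidel] macro 2: S0 reads c0=4 → after 2×micro: 4; S1 reads c0=4 → after 3×micro: 4; S2 reads c0=4 → after 1×micro: 1 ⇒ (c0=4, c1=4, c2=1)
[Gauss-Seidel] macro 3: S0 reads c0=4 → after 2×micro: 4; S1 reads c0=4 → after 3×micro: 4; S2 reads c0=4 → after 1×micro: 2 ⇒ (c0=4, c1=4, c2=2)
[Gauss-Seidel] macro 4: S0 reads c0=4 → after 2×micro: 4; S1 reads c0=4 → after 3×micro: 4; S2 reads c0=4 → after 1×micro: 1 ⇒ (c0=4, c1=4, c2=1)
[Gauss-Seidel] macro 5: S0 reads c0=4 → after 2×micro: 4; S1 reads c0=4 → after 3×micro: 4; S2 reads c0=4 → after 1×micro: 2 ⇒ (c0=4, c1=4, c2=2)
[Gauss-Seidel] macro 6: S0 reads c0=4 → after 2×micro: 4; S1 reads c0=4 → after 3×micro: 4; S2 reads c0=4 → after 1×micro: 1 ⇒ (c0=4, c1=4, c2=1)
[Gauss-Seidel] macro 7: S0 reads c0=4 → after 2×micro: 4; S1 reads c0=4 → after 3×micro: 4; S2 reads c0=4 → after 1×micro: 2 ⇒ (c0=4, c1=4, c2=2)
[Gauss-Seidel] macro 8: S0 reads c0=4 → after 2×micro: 4; S1 reads c0=4 → after 3×micro: 4; S2 reads c0=4 → after 1×micro: 1 ⇒ (c0=4, c1=4, c2=1)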